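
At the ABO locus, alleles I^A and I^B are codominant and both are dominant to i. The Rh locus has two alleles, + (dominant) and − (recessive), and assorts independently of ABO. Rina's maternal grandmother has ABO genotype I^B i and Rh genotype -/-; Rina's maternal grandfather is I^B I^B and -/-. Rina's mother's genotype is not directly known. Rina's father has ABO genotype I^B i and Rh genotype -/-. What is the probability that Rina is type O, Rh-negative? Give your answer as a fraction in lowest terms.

1/8

Rina's mother's ABO genotype from I^B i × I^B I^B: 1/2 I^B I^B, 1/2 I^B i.
Crossing each possibility with the father I^B i and summing P(type O): 1/2·0 + 1/2·1/4 = 1/8.
Similarly for Rh via the mother's Rh distribution: P(Rh-) = 1.
Independent loci: 1/8 × 1 = 1/8.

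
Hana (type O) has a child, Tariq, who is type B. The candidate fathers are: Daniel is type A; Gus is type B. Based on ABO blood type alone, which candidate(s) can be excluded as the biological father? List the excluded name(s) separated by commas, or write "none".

Daniel

A candidate is excluded only if no genotype consistent with his phenotype could produce a type B child with a type O mother.
Daniel (type A): no genotype consistent with that phenotype can produce a type-B child with a type-O mother.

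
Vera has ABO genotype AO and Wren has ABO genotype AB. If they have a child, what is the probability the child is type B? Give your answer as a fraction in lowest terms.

1/4

ABO cross AO × AB → offspring phenotypes: 1/2 A, 1/4 B, 1/4 AB.
So P(type B) = 1/4.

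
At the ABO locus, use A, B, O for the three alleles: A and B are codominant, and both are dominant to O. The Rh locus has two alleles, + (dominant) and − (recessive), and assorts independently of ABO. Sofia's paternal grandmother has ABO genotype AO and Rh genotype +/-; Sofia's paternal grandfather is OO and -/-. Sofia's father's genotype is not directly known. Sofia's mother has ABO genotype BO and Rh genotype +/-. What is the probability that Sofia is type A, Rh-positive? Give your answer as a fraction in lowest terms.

Sofia's father's ABO genotype from AO × OO: 1/2 AO, 1/2 OO.
Crossing each possibility with the mother BO and summing P(type A): 1/2·1/4 + 1/2·0 = 1/8.
Similarly for Rh via the father's Rh distribution: P(Rh+) = 5/8.
Independent loci: 1/8 × 5/8 = 5/64.

5/64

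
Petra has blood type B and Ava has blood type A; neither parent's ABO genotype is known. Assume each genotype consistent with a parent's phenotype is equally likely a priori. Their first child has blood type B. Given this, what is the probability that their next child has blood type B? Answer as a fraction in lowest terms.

Possible genotypes: Petra ∈ {BB, BO}; Ava ∈ {AA, AO}.
Weight each parental genotype pair by prior × P(type-B child):
  BB × AO: posterior weight 2/3; P(next child type B) = 1/2.
  BO × AO: posterior weight 1/3; P(next child type B) = 1/4.
Weighted sum = 5/12.

5/12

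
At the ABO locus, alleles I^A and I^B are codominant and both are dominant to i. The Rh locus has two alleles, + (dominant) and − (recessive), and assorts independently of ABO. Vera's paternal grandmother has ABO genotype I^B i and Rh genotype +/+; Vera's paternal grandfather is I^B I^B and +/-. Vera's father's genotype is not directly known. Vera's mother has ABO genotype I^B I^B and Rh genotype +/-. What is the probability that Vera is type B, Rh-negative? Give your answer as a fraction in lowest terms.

1/8

Vera's father's ABO genotype from I^B i × I^B I^B: 1/2 I^B I^B, 1/2 I^B i.
Crossing each possibility with the mother I^B I^B and summing P(type B): 1/2·1 + 1/2·1 = 1.
Similarly for Rh via the father's Rh distribution: P(Rh-) = 1/8.
Independent loci: 1 × 1/8 = 1/8.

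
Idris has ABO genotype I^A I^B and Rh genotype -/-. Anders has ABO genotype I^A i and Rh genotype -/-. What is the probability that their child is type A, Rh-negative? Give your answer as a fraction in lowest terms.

1/2

ABO cross I^A I^B × I^A i → offspring phenotypes: 1/2 A, 1/4 B, 1/4 AB.
Rh cross -/- × -/- → 1 Rh-.
Independent loci: P(type A, Rh-negative) = 1/2 × 1 = 1/2.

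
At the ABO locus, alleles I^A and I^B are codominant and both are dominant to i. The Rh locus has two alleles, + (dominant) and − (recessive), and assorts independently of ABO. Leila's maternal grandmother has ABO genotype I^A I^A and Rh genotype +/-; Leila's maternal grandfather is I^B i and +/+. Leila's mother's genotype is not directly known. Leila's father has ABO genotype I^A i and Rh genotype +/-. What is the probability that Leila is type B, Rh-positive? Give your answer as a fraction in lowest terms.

7/64

Leila's mother's ABO genotype from I^A I^A × I^B i: 1/2 I^A I^B, 1/2 I^A i.
Crossing each possibility with the father I^A i and summing P(type B): 1/2·1/4 + 1/2·0 = 1/8.
Similarly for Rh via the mother's Rh distribution: P(Rh+) = 7/8.
Independent loci: 1/8 × 7/8 = 7/64.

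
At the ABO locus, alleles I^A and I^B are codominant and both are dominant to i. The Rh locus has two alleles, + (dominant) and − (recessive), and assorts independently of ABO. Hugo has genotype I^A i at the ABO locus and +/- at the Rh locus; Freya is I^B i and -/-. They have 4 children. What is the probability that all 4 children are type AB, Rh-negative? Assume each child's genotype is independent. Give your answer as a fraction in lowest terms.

1/4096

ABO cross I^A i × I^B i → 1/4 O, 1/4 A, 1/4 B, 1/4 AB.
Rh cross +/- × -/- → 1/2 Rh+, 1/2 Rh-; so P(type AB, Rh-negative) = 1/4 × 1/2 = 1/8 per child.
All 4 independent: (1/8)^4 = 1/4096.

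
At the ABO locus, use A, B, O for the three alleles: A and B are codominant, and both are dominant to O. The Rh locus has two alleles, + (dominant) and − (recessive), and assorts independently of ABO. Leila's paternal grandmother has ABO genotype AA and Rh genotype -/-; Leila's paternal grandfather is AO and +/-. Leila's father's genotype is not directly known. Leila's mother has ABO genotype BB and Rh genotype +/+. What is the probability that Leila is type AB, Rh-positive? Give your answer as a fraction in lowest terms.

3/4

Leila's father's ABO genotype from AA × AO: 1/2 AA, 1/2 AO.
Crossing each possibility with the mother BB and summing P(type AB): 1/2·1 + 1/2·1/2 = 3/4.
Similarly for Rh via the father's Rh distribution: P(Rh+) = 1.
Independent loci: 3/4 × 1 = 3/4.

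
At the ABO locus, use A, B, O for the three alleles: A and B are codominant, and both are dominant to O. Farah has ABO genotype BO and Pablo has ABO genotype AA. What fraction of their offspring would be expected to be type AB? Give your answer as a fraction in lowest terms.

1/2

ABO cross BO × AA → offspring phenotypes: 1/2 A, 1/2 AB.
So P(type AB) = 1/2.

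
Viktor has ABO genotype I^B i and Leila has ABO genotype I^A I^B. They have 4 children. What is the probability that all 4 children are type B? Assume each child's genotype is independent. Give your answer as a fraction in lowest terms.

1/16

ABO cross I^B i × I^A I^B → 1/4 A, 1/2 B, 1/4 AB.
So P(type B) = 1/2 per child.
All 4 independent: (1/2)^4 = 1/16.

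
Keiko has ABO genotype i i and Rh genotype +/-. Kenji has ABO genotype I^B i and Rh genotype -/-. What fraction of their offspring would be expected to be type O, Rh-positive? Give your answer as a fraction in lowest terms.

ABO cross i i × I^B i → offspring phenotypes: 1/2 O, 1/2 B.
Rh cross +/- × -/- → 1/2 Rh+, 1/2 Rh-.
Independent loci: P(type O, Rh-positive) = 1/2 × 1/2 = 1/4.

1/4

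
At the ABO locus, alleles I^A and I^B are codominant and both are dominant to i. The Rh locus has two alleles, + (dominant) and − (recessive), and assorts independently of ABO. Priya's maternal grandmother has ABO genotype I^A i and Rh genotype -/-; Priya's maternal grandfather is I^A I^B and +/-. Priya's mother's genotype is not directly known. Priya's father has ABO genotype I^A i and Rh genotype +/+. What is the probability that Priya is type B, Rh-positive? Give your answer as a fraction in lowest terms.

1/8

Priya's mother's ABO genotype from I^A i × I^A I^B: 1/4 I^A I^A, 1/4 I^A I^B, 1/4 I^A i, 1/4 I^B i.
Crossing each possibility with the father I^A i and summing P(type B): 1/4·0 + 1/4·1/4 + 1/4·0 + 1/4·1/4 = 1/8.
Similarly for Rh via the mother's Rh distribution: P(Rh+) = 1.
Independent loci: 1/8 × 1 = 1/8.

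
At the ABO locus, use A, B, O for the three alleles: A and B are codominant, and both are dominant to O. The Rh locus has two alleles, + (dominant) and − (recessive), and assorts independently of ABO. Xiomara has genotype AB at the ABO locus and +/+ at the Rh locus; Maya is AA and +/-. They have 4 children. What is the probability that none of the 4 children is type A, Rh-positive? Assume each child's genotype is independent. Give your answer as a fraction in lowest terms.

ABO cross AB × AA → 1/2 A, 1/2 AB.
Rh cross +/+ × +/- → 1 Rh+; so P(type A, Rh-positive) = 1/2 × 1 = 1/2 per child.
P(not type A, Rh-positive) = 1/2 for one child; (1/2)^4 = 1/16.

1/16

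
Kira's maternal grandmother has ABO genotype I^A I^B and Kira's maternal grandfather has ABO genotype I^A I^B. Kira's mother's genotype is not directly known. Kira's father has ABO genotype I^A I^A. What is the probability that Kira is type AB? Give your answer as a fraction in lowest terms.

Kira's mother's ABO genotype from I^A I^B × I^A I^B: 1/4 I^A I^A, 1/2 I^A I^B, 1/4 I^B I^B.
Crossing each possibility with the father I^A I^A and summing P(type AB): 1/4·0 + 1/2·1/2 + 1/4·1 = 1/2.

1/2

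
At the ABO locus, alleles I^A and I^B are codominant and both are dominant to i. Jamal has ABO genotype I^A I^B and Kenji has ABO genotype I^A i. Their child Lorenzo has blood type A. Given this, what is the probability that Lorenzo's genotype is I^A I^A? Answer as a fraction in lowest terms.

Cross I^A I^B × I^A i → 1/4 I^A I^A, 1/4 I^A I^B, 1/4 I^A i, 1/4 I^B i.
Type-A genotypes among offspring: I^A I^A (1/4), I^A i (1/4); total 1/2.
P(I^A I^A | type A) = (1/4) / (1/2) = 1/2.

1/2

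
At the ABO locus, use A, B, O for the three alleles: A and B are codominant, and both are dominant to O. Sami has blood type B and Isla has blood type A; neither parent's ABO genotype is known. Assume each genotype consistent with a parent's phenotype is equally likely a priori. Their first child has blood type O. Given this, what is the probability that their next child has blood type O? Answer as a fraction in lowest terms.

1/4

Possible genotypes: Sami ∈ {BB, BO}; Isla ∈ {AA, AO}.
Weight each parental genotype pair by prior × P(type-O child):
  BO × AO: posterior weight 1; P(next child type O) = 1/4.
Weighted sum = 1/4.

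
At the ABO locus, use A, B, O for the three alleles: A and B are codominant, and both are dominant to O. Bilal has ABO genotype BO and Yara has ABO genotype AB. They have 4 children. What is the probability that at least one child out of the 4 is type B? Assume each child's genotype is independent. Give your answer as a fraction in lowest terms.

ABO cross BO × AB → 1/4 A, 1/2 B, 1/4 AB.
So P(type B) = 1/2 per child.
P(none) = (1/2)^4 = 1/16; P(at least one) = 1 − 1/16 = 15/16.

15/16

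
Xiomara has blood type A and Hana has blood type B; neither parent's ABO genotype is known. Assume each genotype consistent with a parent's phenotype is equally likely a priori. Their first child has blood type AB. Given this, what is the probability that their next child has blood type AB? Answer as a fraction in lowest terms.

Possible genotypes: Xiomara ∈ {AA, AO}; Hana ∈ {BB, BO}.
Weight each parental genotype pair by prior × P(type-AB child):
  AA × BB: posterior weight 4/9; P(next child type AB) = 1.
  AA × BO: posterior weight 2/9; P(next child type AB) = 1/2.
  AO × BB: posterior weight 2/9; P(next child type AB) = 1/2.
  AO × BO: posterior weight 1/9; P(next child type AB) = 1/4.
Weighted sum = 25/36.

25/36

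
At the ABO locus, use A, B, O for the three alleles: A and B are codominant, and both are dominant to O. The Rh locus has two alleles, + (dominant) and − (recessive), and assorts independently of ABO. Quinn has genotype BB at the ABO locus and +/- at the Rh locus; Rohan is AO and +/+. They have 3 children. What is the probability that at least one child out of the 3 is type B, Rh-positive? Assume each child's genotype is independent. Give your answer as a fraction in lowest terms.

ABO cross BB × AO → 1/2 B, 1/2 AB.
Rh cross +/- × +/+ → 1 Rh+; so P(type B, Rh-positive) = 1/2 × 1 = 1/2 per child.
P(none) = (1/2)^3 = 1/8; P(at least one) = 1 − 1/8 = 7/8.

7/8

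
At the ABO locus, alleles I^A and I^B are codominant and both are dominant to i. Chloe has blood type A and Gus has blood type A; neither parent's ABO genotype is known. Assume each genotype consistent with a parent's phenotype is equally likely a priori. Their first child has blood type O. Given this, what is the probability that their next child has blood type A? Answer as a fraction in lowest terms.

Possible genotypes: Chloe ∈ {I^A I^A, I^A i}; Gus ∈ {I^A I^A, I^A i}.
Weight each parental genotype pair by prior × P(type-O child):
  I^A i × I^A i: posterior weight 1; P(next child type A) = 3/4.
Weighted sum = 3/4.

3/4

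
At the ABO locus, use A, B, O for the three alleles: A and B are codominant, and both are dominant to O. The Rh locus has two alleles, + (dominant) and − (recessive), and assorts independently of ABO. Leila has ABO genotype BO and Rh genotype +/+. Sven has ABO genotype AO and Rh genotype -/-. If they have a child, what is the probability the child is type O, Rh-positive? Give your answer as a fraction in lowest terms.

ABO cross BO × AO → offspring phenotypes: 1/4 O, 1/4 A, 1/4 B, 1/4 AB.
Rh cross +/+ × -/- → 1 Rh+.
Independent loci: P(type O, Rh-positive) = 1/4 × 1 = 1/4.

1/4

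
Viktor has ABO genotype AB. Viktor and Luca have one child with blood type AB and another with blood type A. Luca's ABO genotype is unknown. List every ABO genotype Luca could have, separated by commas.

AA, AB, AO, BO

For each candidate genotype of Luca, check whether crossing it with AB can produce every observed child phenotype.
  AA → possible child types {A, AB} ✓
  AB → possible child types {A, B, AB} ✓
  AO → possible child types {A, B, AB} ✓
  BB → possible child types {B, AB} ✗
  BO → possible child types {A, B, AB} ✓
  OO → possible child types {A, B} ✗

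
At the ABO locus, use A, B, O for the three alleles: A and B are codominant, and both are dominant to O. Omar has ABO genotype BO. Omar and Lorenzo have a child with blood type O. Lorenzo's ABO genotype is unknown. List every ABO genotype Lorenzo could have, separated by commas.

AO, BO, OO

For each candidate genotype of Lorenzo, check whether crossing it with BO can produce every observed child phenotype.
  AA → possible child types {A, AB} ✗
  AB → possible child types {A, B, AB} ✗
  AO → possible child types {O, A, B, AB} ✓
  BB → possible child types {B} ✗
  BO → possible child types {O, B} ✓
  OO → possible child types {O, B} ✓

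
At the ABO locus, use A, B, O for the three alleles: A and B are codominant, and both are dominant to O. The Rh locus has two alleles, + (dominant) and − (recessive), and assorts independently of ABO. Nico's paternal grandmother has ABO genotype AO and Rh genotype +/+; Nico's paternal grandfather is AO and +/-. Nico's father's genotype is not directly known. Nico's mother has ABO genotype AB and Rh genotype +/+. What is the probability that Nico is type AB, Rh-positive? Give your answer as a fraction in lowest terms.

1/4

Nico's father's ABO genotype from AO × AO: 1/4 AA, 1/2 AO, 1/4 OO.
Crossing each possibility with the mother AB and summing P(type AB): 1/4·1/2 + 1/2·1/4 + 1/4·0 = 1/4.
Similarly for Rh via the father's Rh distribution: P(Rh+) = 1.
Independent loci: 1/4 × 1 = 1/4.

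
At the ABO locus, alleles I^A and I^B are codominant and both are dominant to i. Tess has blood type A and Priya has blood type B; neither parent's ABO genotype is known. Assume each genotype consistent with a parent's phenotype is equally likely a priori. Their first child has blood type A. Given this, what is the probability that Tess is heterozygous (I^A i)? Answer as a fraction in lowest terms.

Possible genotypes: Tess ∈ {I^A I^A, I^A i}; Priya ∈ {I^B I^B, I^B i}.
Weight each parental genotype pair by prior × P(type-A child):
  I^A I^A × I^B i: posterior weight 2/3.
  I^A i × I^B i: posterior weight 1/3.
Sum the posterior weight over pairs where Tess is I^A i: 1/3.

1/3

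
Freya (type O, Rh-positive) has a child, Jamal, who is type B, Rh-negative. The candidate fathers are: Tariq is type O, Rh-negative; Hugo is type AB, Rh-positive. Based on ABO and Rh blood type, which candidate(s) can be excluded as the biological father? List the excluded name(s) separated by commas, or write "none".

Tariq

A candidate is excluded only if no genotype consistent with his phenotype could produce a type B, Rh-negative child with a type O, Rh-positive mother.
Tariq (type O, Rh-): no genotype consistent with that phenotype can produce a type-B Rh- child with a type-O mother.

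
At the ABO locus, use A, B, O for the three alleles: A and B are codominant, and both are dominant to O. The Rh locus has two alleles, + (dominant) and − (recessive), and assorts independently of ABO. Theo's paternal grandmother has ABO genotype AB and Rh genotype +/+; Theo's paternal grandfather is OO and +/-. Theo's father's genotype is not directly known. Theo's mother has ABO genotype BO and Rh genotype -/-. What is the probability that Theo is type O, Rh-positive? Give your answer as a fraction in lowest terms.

3/16

Theo's father's ABO genotype from AB × OO: 1/2 AO, 1/2 BO.
Crossing each possibility with the mother BO and summing P(type O): 1/2·1/4 + 1/2·1/4 = 1/4.
Similarly for Rh via the father's Rh distribution: P(Rh+) = 3/4.
Independent loci: 1/4 × 3/4 = 3/16.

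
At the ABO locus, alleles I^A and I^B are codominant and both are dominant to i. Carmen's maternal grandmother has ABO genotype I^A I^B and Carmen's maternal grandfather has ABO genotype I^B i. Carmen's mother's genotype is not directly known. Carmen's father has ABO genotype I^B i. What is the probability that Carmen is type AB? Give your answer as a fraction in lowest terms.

1/8

Carmen's mother's ABO genotype from I^A I^B × I^B i: 1/4 I^A I^B, 1/4 I^A i, 1/4 I^B I^B, 1/4 I^B i.
Crossing each possibility with the father I^B i and summing P(type AB): 1/4·1/4 + 1/4·1/4 + 1/4·0 + 1/4·0 = 1/8.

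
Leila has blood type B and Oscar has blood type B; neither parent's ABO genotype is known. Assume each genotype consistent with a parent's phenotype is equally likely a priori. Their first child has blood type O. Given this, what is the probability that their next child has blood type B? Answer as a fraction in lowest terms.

Possible genotypes: Leila ∈ {BB, BO}; Oscar ∈ {BB, BO}.
Weight each parental genotype pair by prior × P(type-O child):
  BO × BO: posterior weight 1; P(next child type B) = 3/4.
Weighted sum = 3/4.

3/4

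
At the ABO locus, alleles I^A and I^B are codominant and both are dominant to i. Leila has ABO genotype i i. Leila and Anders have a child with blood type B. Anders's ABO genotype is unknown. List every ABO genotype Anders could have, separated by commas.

I^A I^B, I^B I^B, I^B i

For each candidate genotype of Anders, check whether crossing it with i i can produce every observed child phenotype.
  I^A I^A → possible child types {A} ✗
  I^A I^B → possible child types {A, B} ✓
  I^A i → possible child types {O, A} ✗
  I^B I^B → possible child types {B} ✓
  I^B i → possible child types {O, B} ✓
  i i → possible child types {O} ✗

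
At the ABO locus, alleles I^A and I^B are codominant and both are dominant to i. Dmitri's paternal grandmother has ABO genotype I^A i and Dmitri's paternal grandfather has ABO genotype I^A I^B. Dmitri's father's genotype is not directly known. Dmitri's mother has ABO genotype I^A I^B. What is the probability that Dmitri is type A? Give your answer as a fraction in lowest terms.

3/8

Dmitri's father's ABO genotype from I^A i × I^A I^B: 1/4 I^A I^A, 1/4 I^A I^B, 1/4 I^A i, 1/4 I^B i.
Crossing each possibility with the mother I^A I^B and summing P(type A): 1/4·1/2 + 1/4·1/4 + 1/4·1/2 + 1/4·1/4 = 3/8.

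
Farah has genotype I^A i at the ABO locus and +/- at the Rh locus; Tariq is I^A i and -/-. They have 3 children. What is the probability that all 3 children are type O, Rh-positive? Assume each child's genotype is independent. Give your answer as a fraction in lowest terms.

ABO cross I^A i × I^A i → 1/4 O, 3/4 A.
Rh cross +/- × -/- → 1/2 Rh+, 1/2 Rh-; so P(type O, Rh-positive) = 1/4 × 1/2 = 1/8 per child.
All 3 independent: (1/8)^3 = 1/512.

1/512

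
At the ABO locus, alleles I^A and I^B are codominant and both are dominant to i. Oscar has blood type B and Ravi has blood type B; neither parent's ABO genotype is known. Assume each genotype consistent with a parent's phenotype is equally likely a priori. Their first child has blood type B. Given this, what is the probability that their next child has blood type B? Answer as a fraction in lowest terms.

19/20

Possible genotypes: Oscar ∈ {I^B I^B, I^B i}; Ravi ∈ {I^B I^B, I^B i}.
Weight each parental genotype pair by prior × P(type-B child):
  I^B I^B × I^B I^B: posterior weight 4/15; P(next child type B) = 1.
  I^B I^B × I^B i: posterior weight 4/15; P(next child type B) = 1.
  I^B i × I^B I^B: posterior weight 4/15; P(next child type B) = 1.
  I^B i × I^B i: posterior weight 1/5; P(next child type B) = 3/4.
Weighted sum = 19/20.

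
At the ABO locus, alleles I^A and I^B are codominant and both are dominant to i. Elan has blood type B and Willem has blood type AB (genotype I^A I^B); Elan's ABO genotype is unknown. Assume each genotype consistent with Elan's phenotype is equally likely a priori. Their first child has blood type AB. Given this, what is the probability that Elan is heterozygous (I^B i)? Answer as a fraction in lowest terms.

1/3

Possible genotypes: Elan ∈ {I^B I^B, I^B i}; Willem ∈ {I^A I^B}.
Weight each parental genotype pair by prior × P(type-AB child):
  I^B I^B × I^A I^B: posterior weight 2/3.
  I^B i × I^A I^B: posterior weight 1/3.
Sum the posterior weight over pairs where Elan is I^B i: 1/3.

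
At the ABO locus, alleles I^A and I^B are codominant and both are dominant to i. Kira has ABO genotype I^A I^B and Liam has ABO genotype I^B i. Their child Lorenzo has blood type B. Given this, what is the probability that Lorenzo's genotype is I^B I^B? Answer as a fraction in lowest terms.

1/2

Cross I^A I^B × I^B i → 1/4 I^A I^B, 1/4 I^A i, 1/4 I^B I^B, 1/4 I^B i.
Type-B genotypes among offspring: I^B I^B (1/4), I^B i (1/4); total 1/2.
P(I^B I^B | type B) = (1/4) / (1/2) = 1/2.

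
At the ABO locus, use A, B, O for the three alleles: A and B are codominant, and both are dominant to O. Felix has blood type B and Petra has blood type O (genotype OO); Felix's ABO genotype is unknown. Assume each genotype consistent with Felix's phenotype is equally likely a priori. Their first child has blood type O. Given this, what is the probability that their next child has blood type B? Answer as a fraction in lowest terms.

1/2

Possible genotypes: Felix ∈ {BB, BO}; Petra ∈ {OO}.
Weight each parental genotype pair by prior × P(type-O child):
  BO × OO: posterior weight 1; P(next child type B) = 1/2.
Weighted sum = 1/2.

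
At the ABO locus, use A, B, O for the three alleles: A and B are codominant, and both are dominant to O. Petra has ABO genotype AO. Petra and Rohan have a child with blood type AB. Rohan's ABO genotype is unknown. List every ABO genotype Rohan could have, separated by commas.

AB, BB, BO

For each candidate genotype of Rohan, check whether crossing it with AO can produce every observed child phenotype.
  AA → possible child types {A} ✗
  AB → possible child types {A, B, AB} ✓
  AO → possible child types {O, A} ✗
  BB → possible child types {B, AB} ✓
  BO → possible child types {O, A, B, AB} ✓
  OO → possible child types {O, A} ✗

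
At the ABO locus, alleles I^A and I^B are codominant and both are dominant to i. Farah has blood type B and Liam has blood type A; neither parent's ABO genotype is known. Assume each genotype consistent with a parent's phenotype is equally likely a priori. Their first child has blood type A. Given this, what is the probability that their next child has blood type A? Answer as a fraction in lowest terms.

Possible genotypes: Farah ∈ {I^B I^B, I^B i}; Liam ∈ {I^A I^A, I^A i}.
Weight each parental genotype pair by prior × P(type-A child):
  I^B i × I^A I^A: posterior weight 2/3; P(next child type A) = 1/2.
  I^B i × I^A i: posterior weight 1/3; P(next child type A) = 1/4.
Weighted sum = 5/12.

5/12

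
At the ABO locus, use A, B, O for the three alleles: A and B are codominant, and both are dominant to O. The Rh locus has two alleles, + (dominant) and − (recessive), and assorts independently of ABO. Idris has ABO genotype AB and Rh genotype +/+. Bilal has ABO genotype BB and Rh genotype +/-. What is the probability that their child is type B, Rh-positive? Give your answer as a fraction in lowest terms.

ABO cross AB × BB → offspring phenotypes: 1/2 B, 1/2 AB.
Rh cross +/+ × +/- → 1 Rh+.
Independent loci: P(type B, Rh-positive) = 1/2 × 1 = 1/2.

1/2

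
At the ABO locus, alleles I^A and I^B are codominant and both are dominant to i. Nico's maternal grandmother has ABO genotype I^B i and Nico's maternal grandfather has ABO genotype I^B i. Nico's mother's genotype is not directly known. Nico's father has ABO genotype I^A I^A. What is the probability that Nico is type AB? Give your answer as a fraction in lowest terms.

Nico's mother's ABO genotype from I^B i × I^B i: 1/4 I^B I^B, 1/2 I^B i, 1/4 i i.
Crossing each possibility with the father I^A I^A and summing P(type AB): 1/4·1 + 1/2·1/2 + 1/4·0 = 1/2.

1/2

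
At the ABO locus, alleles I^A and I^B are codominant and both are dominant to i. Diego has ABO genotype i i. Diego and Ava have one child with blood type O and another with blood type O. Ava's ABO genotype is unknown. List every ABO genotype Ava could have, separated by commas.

For each candidate genotype of Ava, check whether crossing it with i i can produce every observed child phenotype.
  I^A I^A → possible child types {A} ✗
  I^A I^B → possible child types {A, B} ✗
  I^A i → possible child types {O, A} ✓
  I^B I^B → possible child types {B} ✗
  I^B i → possible child types {O, B} ✓
  i i → possible child types {O} ✓

I^A i, I^B i, i i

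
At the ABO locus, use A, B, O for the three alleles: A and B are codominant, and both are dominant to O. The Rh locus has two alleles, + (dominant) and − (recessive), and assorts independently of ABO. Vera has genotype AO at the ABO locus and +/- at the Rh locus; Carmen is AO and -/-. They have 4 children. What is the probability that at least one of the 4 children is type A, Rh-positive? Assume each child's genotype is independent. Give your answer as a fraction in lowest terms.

3471/4096

ABO cross AO × AO → 1/4 O, 3/4 A.
Rh cross +/- × -/- → 1/2 Rh+, 1/2 Rh-; so P(type A, Rh-positive) = 3/4 × 1/2 = 3/8 per child.
P(none) = (5/8)^4 = 625/4096; P(at least one) = 1 − 625/4096 = 3471/4096.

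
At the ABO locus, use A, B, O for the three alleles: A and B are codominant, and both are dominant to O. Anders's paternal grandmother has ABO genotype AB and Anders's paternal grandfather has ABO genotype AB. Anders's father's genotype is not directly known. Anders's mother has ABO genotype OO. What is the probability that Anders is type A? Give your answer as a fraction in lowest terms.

Anders's father's ABO genotype from AB × AB: 1/4 AA, 1/2 AB, 1/4 BB.
Crossing each possibility with the mother OO and summing P(type A): 1/4·1 + 1/2·1/2 + 1/4·0 = 1/2.

1/2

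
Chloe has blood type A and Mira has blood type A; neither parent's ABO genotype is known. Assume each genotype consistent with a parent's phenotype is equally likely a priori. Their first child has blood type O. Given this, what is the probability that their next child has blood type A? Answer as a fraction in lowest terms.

Possible genotypes: Chloe ∈ {AA, AO}; Mira ∈ {AA, AO}.
Weight each parental genotype pair by prior × P(type-O child):
  AO × AO: posterior weight 1; P(next child type A) = 3/4.
Weighted sum = 3/4.

3/4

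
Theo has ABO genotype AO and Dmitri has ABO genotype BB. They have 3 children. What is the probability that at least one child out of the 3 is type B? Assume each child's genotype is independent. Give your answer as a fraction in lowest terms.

ABO cross AO × BB → 1/2 B, 1/2 AB.
So P(type B) = 1/2 per child.
P(none) = (1/2)^3 = 1/8; P(at least one) = 1 − 1/8 = 7/8.

7/8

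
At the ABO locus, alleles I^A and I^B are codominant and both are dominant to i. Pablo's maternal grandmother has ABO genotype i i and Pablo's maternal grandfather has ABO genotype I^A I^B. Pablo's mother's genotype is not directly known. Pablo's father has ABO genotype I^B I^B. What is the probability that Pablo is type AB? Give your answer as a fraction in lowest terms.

1/4

Pablo's mother's ABO genotype from i i × I^A I^B: 1/2 I^A i, 1/2 I^B i.
Crossing each possibility with the father I^B I^B and summing P(type AB): 1/2·1/2 + 1/2·0 = 1/4.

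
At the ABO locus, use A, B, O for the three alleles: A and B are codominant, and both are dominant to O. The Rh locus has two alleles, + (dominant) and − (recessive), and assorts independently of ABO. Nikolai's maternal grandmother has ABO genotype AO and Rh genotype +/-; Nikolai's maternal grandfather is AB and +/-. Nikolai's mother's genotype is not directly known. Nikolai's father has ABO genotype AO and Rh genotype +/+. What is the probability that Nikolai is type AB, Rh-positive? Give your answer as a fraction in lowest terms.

Nikolai's mother's ABO genotype from AO × AB: 1/4 AA, 1/4 AB, 1/4 AO, 1/4 BO.
Crossing each possibility with the father AO and summing P(type AB): 1/4·0 + 1/4·1/4 + 1/4·0 + 1/4·1/4 = 1/8.
Similarly for Rh via the mother's Rh distribution: P(Rh+) = 1.
Independent loci: 1/8 × 1 = 1/8.

1/8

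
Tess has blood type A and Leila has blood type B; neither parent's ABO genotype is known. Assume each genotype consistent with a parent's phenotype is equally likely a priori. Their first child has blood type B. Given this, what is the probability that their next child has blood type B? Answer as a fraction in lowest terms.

5/12

Possible genotypes: Tess ∈ {AA, AO}; Leila ∈ {BB, BO}.
Weight each parental genotype pair by prior × P(type-B child):
  AO × BB: posterior weight 2/3; P(next child type B) = 1/2.
  AO × BO: posterior weight 1/3; P(next child type B) = 1/4.
Weighted sum = 5/12.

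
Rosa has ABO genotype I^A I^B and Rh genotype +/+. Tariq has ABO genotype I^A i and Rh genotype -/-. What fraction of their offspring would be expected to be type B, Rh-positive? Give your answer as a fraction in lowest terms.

ABO cross I^A I^B × I^A i → offspring phenotypes: 1/2 A, 1/4 B, 1/4 AB.
Rh cross +/+ × -/- → 1 Rh+.
Independent loci: P(type B, Rh-positive) = 1/4 × 1 = 1/4.

1/4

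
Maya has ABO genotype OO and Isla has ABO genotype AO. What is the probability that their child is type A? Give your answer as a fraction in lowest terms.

1/2

ABO cross OO × AO → offspring phenotypes: 1/2 O, 1/2 A.
So P(type A) = 1/2.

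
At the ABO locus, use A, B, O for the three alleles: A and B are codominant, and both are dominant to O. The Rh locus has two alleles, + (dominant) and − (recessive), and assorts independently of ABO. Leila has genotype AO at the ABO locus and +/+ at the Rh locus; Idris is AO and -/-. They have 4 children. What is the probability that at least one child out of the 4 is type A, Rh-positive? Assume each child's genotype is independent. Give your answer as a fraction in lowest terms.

ABO cross AO × AO → 1/4 O, 3/4 A.
Rh cross +/+ × -/- → 1 Rh+; so P(type A, Rh-positive) = 3/4 × 1 = 3/4 per child.
P(none) = (1/4)^4 = 1/256; P(at least one) = 1 − 1/256 = 255/256.

255/256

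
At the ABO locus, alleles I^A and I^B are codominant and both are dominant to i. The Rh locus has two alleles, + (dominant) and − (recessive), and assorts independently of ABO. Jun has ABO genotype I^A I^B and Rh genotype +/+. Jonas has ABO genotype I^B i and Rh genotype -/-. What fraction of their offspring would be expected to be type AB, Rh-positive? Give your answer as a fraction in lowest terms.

1/4

ABO cross I^A I^B × I^B i → offspring phenotypes: 1/4 A, 1/2 B, 1/4 AB.
Rh cross +/+ × -/- → 1 Rh+.
Independent loci: P(type AB, Rh-positive) = 1/4 × 1 = 1/4.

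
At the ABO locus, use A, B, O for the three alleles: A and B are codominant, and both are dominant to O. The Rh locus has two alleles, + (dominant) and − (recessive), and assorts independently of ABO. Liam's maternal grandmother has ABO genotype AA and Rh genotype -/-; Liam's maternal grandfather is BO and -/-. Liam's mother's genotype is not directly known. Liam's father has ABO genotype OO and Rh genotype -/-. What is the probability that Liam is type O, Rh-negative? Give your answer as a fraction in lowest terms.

1/4

Liam's mother's ABO genotype from AA × BO: 1/2 AB, 1/2 AO.
Crossing each possibility with the father OO and summing P(type O): 1/2·0 + 1/2·1/2 = 1/4.
Similarly for Rh via the mother's Rh distribution: P(Rh-) = 1.
Independent loci: 1/4 × 1 = 1/4.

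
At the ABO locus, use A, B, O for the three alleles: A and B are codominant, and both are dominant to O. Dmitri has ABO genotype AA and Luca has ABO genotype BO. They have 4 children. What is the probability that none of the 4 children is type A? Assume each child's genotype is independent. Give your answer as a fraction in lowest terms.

1/16

ABO cross AA × BO → 1/2 A, 1/2 AB.
So P(type A) = 1/2 per child.
P(not type A) = 1/2 for one child; (1/2)^4 = 1/16.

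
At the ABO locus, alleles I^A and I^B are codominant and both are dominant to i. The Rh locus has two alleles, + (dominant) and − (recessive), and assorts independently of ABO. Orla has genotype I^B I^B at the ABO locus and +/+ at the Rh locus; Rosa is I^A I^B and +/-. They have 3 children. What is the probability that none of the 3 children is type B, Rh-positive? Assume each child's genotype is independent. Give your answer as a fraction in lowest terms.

1/8

ABO cross I^B I^B × I^A I^B → 1/2 B, 1/2 AB.
Rh cross +/+ × +/- → 1 Rh+; so P(type B, Rh-positive) = 1/2 × 1 = 1/2 per child.
P(not type B, Rh-positive) = 1/2 for one child; (1/2)^3 = 1/8.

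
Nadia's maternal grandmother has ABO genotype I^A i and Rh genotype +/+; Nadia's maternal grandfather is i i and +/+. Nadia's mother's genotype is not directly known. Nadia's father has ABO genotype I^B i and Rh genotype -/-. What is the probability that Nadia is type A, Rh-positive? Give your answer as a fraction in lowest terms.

1/8

Nadia's mother's ABO genotype from I^A i × i i: 1/2 I^A i, 1/2 i i.
Crossing each possibility with the father I^B i and summing P(type A): 1/2·1/4 + 1/2·0 = 1/8.
Similarly for Rh via the mother's Rh distribution: P(Rh+) = 1.
Independent loci: 1/8 × 1 = 1/8.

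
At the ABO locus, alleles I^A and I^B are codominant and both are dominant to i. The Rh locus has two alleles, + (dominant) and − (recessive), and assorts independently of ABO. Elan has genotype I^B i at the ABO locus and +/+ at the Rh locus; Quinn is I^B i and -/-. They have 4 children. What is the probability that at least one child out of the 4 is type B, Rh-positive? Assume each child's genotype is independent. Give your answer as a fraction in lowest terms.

ABO cross I^B i × I^B i → 1/4 O, 3/4 B.
Rh cross +/+ × -/- → 1 Rh+; so P(type B, Rh-positive) = 3/4 × 1 = 3/4 per child.
P(none) = (1/4)^4 = 1/256; P(at least one) = 1 − 1/256 = 255/256.

255/256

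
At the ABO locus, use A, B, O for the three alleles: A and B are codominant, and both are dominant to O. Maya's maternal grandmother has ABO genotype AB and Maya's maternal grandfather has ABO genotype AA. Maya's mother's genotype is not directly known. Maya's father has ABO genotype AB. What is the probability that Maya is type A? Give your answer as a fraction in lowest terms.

Maya's mother's ABO genotype from AB × AA: 1/2 AA, 1/2 AB.
Crossing each possibility with the father AB and summing P(type A): 1/2·1/2 + 1/2·1/4 = 3/8.

3/8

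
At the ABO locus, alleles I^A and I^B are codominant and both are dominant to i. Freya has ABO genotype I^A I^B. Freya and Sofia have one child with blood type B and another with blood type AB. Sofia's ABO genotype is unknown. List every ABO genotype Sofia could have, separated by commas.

For each candidate genotype of Sofia, check whether crossing it with I^A I^B can produce every observed child phenotype.
  I^A I^A → possible child types {A, AB} ✗
  I^A I^B → possible child types {A, B, AB} ✓
  I^A i → possible child types {A, B, AB} ✓
  I^B I^B → possible child types {B, AB} ✓
  I^B i → possible child types {A, B, AB} ✓
  i i → possible child types {A, B} ✗

I^A I^B, I^A i, I^B I^B, I^B i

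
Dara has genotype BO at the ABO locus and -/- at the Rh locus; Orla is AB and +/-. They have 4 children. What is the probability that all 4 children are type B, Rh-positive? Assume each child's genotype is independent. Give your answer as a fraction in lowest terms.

1/256

ABO cross BO × AB → 1/4 A, 1/2 B, 1/4 AB.
Rh cross -/- × +/- → 1/2 Rh+, 1/2 Rh-; so P(type B, Rh-positive) = 1/2 × 1/2 = 1/4 per child.
All 4 independent: (1/4)^4 = 1/256.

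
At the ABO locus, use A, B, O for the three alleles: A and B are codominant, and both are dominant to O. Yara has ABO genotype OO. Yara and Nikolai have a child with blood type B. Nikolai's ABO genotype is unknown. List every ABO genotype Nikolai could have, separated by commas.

AB, BB, BO

For each candidate genotype of Nikolai, check whether crossing it with OO can produce every observed child phenotype.
  AA → possible child types {A} ✗
  AB → possible child types {A, B} ✓
  AO → possible child types {O, A} ✗
  BB → possible child types {B} ✓
  BO → possible child types {O, B} ✓
  OO → possible child types {O} ✗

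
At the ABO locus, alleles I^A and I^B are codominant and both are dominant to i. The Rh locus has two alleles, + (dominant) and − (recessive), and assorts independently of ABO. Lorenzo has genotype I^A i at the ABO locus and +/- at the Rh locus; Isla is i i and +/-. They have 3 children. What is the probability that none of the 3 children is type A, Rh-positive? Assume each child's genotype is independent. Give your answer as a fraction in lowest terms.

125/512

ABO cross I^A i × i i → 1/2 O, 1/2 A.
Rh cross +/- × +/- → 3/4 Rh+, 1/4 Rh-; so P(type A, Rh-positive) = 1/2 × 3/4 = 3/8 per child.
P(not type A, Rh-positive) = 5/8 for one child; (5/8)^3 = 125/512.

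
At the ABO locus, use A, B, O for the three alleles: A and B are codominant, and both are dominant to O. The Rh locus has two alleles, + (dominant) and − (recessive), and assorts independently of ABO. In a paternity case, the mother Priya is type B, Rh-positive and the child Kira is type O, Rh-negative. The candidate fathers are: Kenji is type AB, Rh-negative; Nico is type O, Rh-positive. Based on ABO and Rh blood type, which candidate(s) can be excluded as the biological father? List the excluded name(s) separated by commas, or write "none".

A candidate is excluded only if no genotype consistent with his phenotype could produce a type O, Rh-negative child with a type B, Rh-positive mother.
Kenji (type AB, Rh-): no genotype consistent with that phenotype can produce a type-O Rh- child with a type-B mother.

Kenji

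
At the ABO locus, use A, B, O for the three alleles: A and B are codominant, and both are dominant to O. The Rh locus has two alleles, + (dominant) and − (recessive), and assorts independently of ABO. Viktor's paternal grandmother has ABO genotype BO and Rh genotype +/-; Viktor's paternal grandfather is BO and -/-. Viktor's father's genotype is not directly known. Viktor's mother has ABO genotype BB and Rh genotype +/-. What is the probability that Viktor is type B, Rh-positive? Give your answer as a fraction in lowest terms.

Viktor's father's ABO genotype from BO × BO: 1/4 BB, 1/2 BO, 1/4 OO.
Crossing each possibility with the mother BB and summing P(type B): 1/4·1 + 1/2·1 + 1/4·1 = 1.
Similarly for Rh via the father's Rh distribution: P(Rh+) = 5/8.
Independent loci: 1 × 5/8 = 5/8.

5/8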